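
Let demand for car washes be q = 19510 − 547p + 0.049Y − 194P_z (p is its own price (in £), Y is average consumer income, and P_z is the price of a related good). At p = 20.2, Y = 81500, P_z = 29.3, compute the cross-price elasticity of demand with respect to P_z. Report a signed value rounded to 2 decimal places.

At the given values, q = 19510 − 547(20.2) + 0.049(81500) − 194(29.3) = 6769.9.
∂q/∂P_z = -194.
E = (-194) × (29.3/6769.9) = -0.8396…

-0.84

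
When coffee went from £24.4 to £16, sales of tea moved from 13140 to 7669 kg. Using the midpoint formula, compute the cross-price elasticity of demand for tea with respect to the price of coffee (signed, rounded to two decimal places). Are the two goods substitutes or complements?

%ΔQ_{tea} = (7669 − 13140)/avg = -5471/10404.5 = -0.525830…
%ΔP_{coffee} = (16 − 24.4)/avg = -8.4/20.2 = -0.415841…
E_cross = (-5471/10404.5) / (-8.4/20.2) = 1.2644…
E_cross > 0 ⇒ the goods are substitutes.

1.26; substitutes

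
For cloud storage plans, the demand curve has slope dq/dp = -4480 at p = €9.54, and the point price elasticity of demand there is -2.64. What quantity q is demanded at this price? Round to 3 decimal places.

Ed = (dq/dp)·(p/q) ⇒ q = (dq/dp)·p/Ed = (-4480)·9.54/(-2.64) = 16189.09090…

16189.091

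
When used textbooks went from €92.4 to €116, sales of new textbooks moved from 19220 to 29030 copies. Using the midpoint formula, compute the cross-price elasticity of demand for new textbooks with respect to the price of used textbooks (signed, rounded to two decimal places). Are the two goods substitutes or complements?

1.80; substitutes

%ΔQ_{new textbooks} = (29030 − 19220)/avg = 9810/24125 = 0.406632…
%ΔP_{used textbooks} = (116 − 92.4)/avg = 23.6/104.2 = 0.226487…
E_cross = (9810/24125) / (23.6/104.2) = 1.7953…
E_cross > 0 ⇒ the goods are substitutes.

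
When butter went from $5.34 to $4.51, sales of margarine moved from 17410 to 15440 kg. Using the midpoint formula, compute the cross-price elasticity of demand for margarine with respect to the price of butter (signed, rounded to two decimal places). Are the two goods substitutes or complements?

0.71; substitutes

%ΔQ_{margarine} = (15440 − 17410)/avg = -1970/16425 = -0.119939…
%ΔP_{butter} = (4.51 − 5.34)/avg = -0.83/4.925 = -0.168527…
E_cross = (-1970/16425) / (-0.83/4.925) = 0.7116…
E_cross > 0 ⇒ the goods are substitutes.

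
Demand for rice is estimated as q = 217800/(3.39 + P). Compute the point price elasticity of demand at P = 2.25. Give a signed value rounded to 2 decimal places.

dq/dP = −217800/(3.39 + P)² = -6846.99. At P = 2.25, q = 38617.
Ed = (dq/dP)·(P/q) = (-6846.99) × (2.25/38617) = -0.3989…

-0.40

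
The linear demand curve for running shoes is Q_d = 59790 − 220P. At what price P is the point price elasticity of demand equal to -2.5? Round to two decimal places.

194.12

Ed = −220P/(59790 − 220P). Set this equal to -2.5:
220P = 2.5·(59790 − 220P) ⇒ 220P(1 + 2.5) = 2.5·59790
P = 2.5·59790 / (220·3.5) = 194.1233…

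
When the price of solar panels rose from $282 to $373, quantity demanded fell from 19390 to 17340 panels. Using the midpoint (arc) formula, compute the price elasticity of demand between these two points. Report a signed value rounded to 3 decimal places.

%ΔQ = (17340 − 19390) / [(19390 + 17340)/2] = -2050/18365 = -0.111625…
%ΔP = (373 − 282) / [(282 + 373)/2] = 91/327.5 = 0.277862…
Arc Ed = %ΔQ / %ΔP = (-2050/18365) / (91/327.5) = -0.40172…

-0.402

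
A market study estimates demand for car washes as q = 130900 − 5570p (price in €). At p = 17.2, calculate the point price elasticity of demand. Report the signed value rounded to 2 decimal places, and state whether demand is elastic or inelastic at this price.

dq/dp = −5570. At p = 17.2, q = 130900 − 5570(17.2) = 35096.
Ed = (dq/dp)·(p/q) = −5570 × (17.2/35096) = -2.7297…
|Ed| = 2.73 > 1, so demand is elastic.

-2.73; elastic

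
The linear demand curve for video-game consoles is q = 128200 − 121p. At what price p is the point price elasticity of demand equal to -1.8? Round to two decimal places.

681.11

Ed = −121p/(128200 − 121p). Set this equal to -1.8:
121p = 1.8·(128200 − 121p) ⇒ 121p(1 + 1.8) = 1.8·128200
p = 1.8·128200 / (121·2.8) = 681.1097…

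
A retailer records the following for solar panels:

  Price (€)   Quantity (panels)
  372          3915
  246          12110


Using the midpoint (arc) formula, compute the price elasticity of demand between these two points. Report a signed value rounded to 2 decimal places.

%ΔQ = (12110 − 3915) / [(3915 + 12110)/2] = 8195/8012.5 = 1.022776…
%ΔP = (246 − 372) / [(372 + 246)/2] = -126/309 = -0.407766…
Arc Ed = %ΔQ / %ΔP = (8195/8012.5) / (-126/309) = -2.5082…

-2.51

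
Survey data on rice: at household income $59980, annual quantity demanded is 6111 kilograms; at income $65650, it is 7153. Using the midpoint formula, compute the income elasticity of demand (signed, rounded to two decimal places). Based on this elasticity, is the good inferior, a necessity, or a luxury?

%ΔQ = (7153 − 6111)/[( 6111 + 7153)/2] = 1042/6632 = 0.157117…
%ΔIncome = (65650 − 59980)/[( 59980 + 65650)/2] = 5670/62815 = 0.090265…
E_income = (1042/6632) / (5670/62815) = 1.7406…
E_income > 1 ⇒ normal good, luxury.

1.74; luxury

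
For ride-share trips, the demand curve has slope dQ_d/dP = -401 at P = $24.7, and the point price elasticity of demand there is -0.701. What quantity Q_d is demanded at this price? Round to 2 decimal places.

Ed = (dQ_d/dP)·(P/Q_d) ⇒ Q_d = (dQ_d/dP)·P/Ed = (-401)·24.7/(-0.701) = 14129.3865…

14129.39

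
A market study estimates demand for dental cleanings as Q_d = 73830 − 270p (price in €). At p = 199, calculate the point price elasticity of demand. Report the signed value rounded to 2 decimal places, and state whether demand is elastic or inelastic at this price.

dQ_d/dp = −270. At p = 199, Q_d = 73830 − 270(199) = 20100.
Ed = (dQ_d/dp)·(p/Q_d) = −270 × (199/20100) = -2.6731…
|Ed| = 2.67 > 1, so demand is elastic.

-2.67; elastic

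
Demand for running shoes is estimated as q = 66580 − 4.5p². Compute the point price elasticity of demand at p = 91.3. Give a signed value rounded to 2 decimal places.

-2.58

dq/dp = −2·4.5·p = -821.7. At p = 91.3, q = 29069.395.
Ed = (dq/dp)·(p/q) = (-821.7) × (91.3/29069.395) = -2.5807…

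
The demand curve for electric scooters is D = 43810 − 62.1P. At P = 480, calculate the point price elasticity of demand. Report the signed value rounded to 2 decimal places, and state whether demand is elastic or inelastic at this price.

dD/dP = −62.1. At P = 480, D = 43810 − 62.1(480) = 14002.
Ed = (dD/dP)·(P/D) = −62.1 × (480/14002) = -2.1288…
|Ed| = 2.13 > 1, so demand is elastic.

-2.13; elastic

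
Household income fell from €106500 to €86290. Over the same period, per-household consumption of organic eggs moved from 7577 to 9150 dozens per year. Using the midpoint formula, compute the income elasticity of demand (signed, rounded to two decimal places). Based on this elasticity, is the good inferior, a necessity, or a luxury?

-0.90; inferior

%ΔQ = (9150 − 7577)/[( 7577 + 9150)/2] = 1573/8363.5 = 0.188079…
%ΔIncome = (86290 − 106500)/[( 106500 + 86290)/2] = -20210/96395 = -0.209658…
E_income = (1573/8363.5) / (-20210/96395) = -0.8970…
E_income < 0 ⇒ inferior good.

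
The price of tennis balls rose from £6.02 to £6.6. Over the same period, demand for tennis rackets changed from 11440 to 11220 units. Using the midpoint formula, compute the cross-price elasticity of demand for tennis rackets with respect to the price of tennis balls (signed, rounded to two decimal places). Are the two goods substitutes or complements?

-0.21; complements

%ΔQ_{tennis rackets} = (11220 − 11440)/avg = -220/11330 = -0.019417…
%ΔP_{tennis balls} = (6.6 − 6.02)/avg = 0.58/6.31 = 0.091917…
E_cross = (-220/11330) / (0.58/6.31) = -0.2112…
E_cross < 0 ⇒ the goods are complements.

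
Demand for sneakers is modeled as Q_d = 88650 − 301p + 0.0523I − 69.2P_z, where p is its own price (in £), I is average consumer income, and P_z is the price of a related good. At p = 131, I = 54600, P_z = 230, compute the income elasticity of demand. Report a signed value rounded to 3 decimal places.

At the given values, Q_d = 88650 − 301(131) + 0.0523(54600) − 69.2(230) = 36158.58.
∂Q_d/∂I = 0.0523.
E = (0.0523) × (54600/36158.58) = 0.07897…

0.079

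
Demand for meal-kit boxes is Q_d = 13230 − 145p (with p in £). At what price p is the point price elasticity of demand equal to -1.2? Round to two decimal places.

49.77

Ed = −145p/(13230 − 145p). Set this equal to -1.2:
145p = 1.2·(13230 − 145p) ⇒ 145p(1 + 1.2) = 1.2·13230
p = 1.2·13230 / (145·2.2) = 49.7680…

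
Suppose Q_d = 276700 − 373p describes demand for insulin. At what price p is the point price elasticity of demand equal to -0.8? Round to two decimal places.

Ed = −373p/(276700 − 373p). Set this equal to -0.8:
373p = 0.8·(276700 − 373p) ⇒ 373p(1 + 0.8) = 0.8·276700
p = 0.8·276700 / (373·1.8) = 329.6991…

329.70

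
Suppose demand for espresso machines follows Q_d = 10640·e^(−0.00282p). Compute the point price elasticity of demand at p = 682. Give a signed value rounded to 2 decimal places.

dQ_d/dp = −0.00282·Q_d = -4.38468. At p = 682, Q_d = 1554.85.
Ed = (dQ_d/dp)·(p/Q_d) = (-4.38468) × (682/1554.85) = -1.9232…

-1.92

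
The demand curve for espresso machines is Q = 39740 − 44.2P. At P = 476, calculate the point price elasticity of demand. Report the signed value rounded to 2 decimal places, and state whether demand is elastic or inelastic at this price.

dQ/dP = −44.2. At P = 476, Q = 39740 − 44.2(476) = 18700.8.
Ed = (dQ/dP)·(P/Q) = −44.2 × (476/18700.8) = -1.1250…
|Ed| = 1.13 > 1, so demand is elastic.

-1.13; elastic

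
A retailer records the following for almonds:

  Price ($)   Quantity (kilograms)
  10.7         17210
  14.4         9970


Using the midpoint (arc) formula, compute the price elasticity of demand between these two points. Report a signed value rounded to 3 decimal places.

%ΔQ = (9970 − 17210) / [(17210 + 9970)/2] = -7240/13590 = -0.532744…
%ΔP = (14.4 − 10.7) / [(10.7 + 14.4)/2] = 3.7/12.55 = 0.294820…
Arc Ed = %ΔQ / %ΔP = (-7240/13590) / (3.7/12.55) = -1.80701…

-1.807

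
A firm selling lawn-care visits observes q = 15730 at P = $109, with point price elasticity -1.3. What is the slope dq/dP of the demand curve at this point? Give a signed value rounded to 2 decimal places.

-187.61

Ed = (dq/dP)·(P/q) ⇒ dq/dP = Ed·q/P = (-1.3)·15730/109 = -187.6055…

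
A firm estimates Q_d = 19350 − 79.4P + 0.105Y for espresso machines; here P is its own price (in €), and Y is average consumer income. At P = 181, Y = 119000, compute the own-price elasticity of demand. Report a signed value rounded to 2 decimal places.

At the given values, Q_d = 19350 − 79.4(181) + 0.105(119000) = 17473.6.
∂Q_d/∂P = −79.4.
E = (-79.4) × (181/17473.6) = -0.8224…

-0.82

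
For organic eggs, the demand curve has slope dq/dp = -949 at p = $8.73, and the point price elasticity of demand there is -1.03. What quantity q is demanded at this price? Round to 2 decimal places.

Ed = (dq/dp)·(p/q) ⇒ q = (dq/dp)·p/Ed = (-949)·8.73/(-1.03) = 8043.4660…

8043.47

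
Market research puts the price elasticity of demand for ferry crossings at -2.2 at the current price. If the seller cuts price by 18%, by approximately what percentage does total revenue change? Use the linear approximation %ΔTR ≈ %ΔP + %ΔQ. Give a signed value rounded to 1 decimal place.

+21.6%

%ΔQ ≈ Ed × %ΔP = (-2.2) × (-18%) = +39.6000%
%ΔTR ≈ %ΔP + %ΔQ = (-18%) + (+39.6000%) = +21.6000%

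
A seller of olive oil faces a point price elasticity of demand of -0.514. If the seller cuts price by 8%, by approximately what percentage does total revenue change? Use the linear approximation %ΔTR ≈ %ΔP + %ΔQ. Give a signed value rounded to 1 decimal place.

-3.9%

%ΔQ ≈ Ed × %ΔP = (-0.514) × (-8%) = +4.1120%
%ΔTR ≈ %ΔP + %ΔQ = (-8%) + (+4.1120%) = -3.8880%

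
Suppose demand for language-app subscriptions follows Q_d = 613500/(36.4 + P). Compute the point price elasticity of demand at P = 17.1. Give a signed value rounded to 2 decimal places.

dQ_d/dP = −613500/(36.4 + P)² = -214.342. At P = 17.1, Q_d = 11467.3.
Ed = (dQ_d/dP)·(P/Q_d) = (-214.342) × (17.1/11467.3) = -0.3196…

-0.32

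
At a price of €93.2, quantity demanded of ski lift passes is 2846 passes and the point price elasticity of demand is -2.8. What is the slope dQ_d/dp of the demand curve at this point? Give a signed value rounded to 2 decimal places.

Ed = (dQ_d/dp)·(p/Q_d) ⇒ dQ_d/dp = Ed·Q_d/p = (-2.8)·2846/93.2 = -85.5021…

-85.50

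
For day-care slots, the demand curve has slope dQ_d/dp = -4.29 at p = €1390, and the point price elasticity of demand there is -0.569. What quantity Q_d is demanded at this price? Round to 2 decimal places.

Ed = (dQ_d/dp)·(p/Q_d) ⇒ Q_d = (dQ_d/dp)·p/Ed = (-4.29)·1390/(-0.569) = 10479.9648…

10479.96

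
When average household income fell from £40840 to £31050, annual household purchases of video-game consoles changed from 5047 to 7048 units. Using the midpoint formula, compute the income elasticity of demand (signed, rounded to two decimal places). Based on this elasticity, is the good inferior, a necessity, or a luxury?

-1.21; inferior

%ΔQ = (7048 − 5047)/[( 5047 + 7048)/2] = 2001/6047.5 = 0.330880…
%ΔIncome = (31050 − 40840)/[( 40840 + 31050)/2] = -9790/35945 = -0.272360…
E_income = (2001/6047.5) / (-9790/35945) = -1.2148…
E_income < 0 ⇒ inferior good.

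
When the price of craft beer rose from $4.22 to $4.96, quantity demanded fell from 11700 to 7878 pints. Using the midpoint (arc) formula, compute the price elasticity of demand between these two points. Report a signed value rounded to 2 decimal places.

%ΔQ = (7878 − 11700) / [(11700 + 7878)/2] = -3822/9789 = -0.390438…
%ΔP = (4.96 − 4.22) / [(4.22 + 4.96)/2] = 0.74/4.59 = 0.161220…
Arc Ed = %ΔQ / %ΔP = (-3822/9789) / (0.74/4.59) = -2.4217…

-2.42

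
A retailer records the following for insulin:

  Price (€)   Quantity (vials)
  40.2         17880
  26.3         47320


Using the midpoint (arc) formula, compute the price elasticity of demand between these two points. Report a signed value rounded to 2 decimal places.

%ΔQ = (47320 − 17880) / [(17880 + 47320)/2] = 29440/32600 = 0.903067…
%ΔP = (26.3 − 40.2) / [(40.2 + 26.3)/2] = -13.9/33.25 = -0.418045…
Arc Ed = %ΔQ / %ΔP = (29440/32600) / (-13.9/33.25) = -2.1602…

-2.16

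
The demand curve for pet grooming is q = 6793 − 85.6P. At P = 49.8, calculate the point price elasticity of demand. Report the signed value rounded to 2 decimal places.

-1.68

dq/dP = −85.6. At P = 49.8, q = 6793 − 85.6(49.8) = 2530.12.
Ed = (dq/dP)·(P/q) = −85.6 × (49.8/2530.12) = -1.6848…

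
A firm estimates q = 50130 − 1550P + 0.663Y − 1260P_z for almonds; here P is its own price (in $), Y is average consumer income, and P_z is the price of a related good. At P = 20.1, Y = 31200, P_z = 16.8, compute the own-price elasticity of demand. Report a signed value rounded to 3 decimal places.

At the given values, q = 50130 − 1550(20.1) + 0.663(31200) − 1260(16.8) = 18492.6.
∂q/∂P = −1550.
E = (-1550) × (20.1/18492.6) = -1.68472…

-1.685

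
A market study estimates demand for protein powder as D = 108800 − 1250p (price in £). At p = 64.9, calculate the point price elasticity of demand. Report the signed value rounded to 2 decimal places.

-2.93

dD/dp = −1250. At p = 64.9, D = 108800 − 1250(64.9) = 27675.
Ed = (dD/dp)·(p/D) = −1250 × (64.9/27675) = -2.9313…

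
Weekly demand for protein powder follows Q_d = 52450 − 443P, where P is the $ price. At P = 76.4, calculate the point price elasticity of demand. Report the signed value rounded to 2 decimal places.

dQ_d/dP = −443. At P = 76.4, Q_d = 52450 − 443(76.4) = 18604.8.
Ed = (dQ_d/dP)·(P/Q_d) = −443 × (76.4/18604.8) = -1.8191…

-1.82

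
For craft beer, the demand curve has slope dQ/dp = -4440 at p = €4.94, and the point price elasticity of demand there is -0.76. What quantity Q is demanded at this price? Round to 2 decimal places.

28860.00

Ed = (dQ/dp)·(p/Q) ⇒ Q = (dQ/dp)·p/Ed = (-4440)·4.94/(-0.76) = 28860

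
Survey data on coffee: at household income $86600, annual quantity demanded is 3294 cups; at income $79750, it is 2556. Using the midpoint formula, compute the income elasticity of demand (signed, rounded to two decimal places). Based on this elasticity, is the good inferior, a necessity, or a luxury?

%ΔQ = (2556 − 3294)/[( 3294 + 2556)/2] = -738/2925 = -0.252307…
%ΔIncome = (79750 − 86600)/[( 86600 + 79750)/2] = -6850/83175 = -0.082356…
E_income = (-738/2925) / (-6850/83175) = 3.0636…
E_income > 1 ⇒ normal good, luxury.

3.06; luxury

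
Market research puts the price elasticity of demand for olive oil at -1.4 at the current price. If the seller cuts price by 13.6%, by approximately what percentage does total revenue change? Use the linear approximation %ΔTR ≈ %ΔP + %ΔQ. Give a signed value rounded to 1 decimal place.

%ΔQ ≈ Ed × %ΔP = (-1.4) × (-13.6%) = +19.0400%
%ΔTR ≈ %ΔP + %ΔQ = (-13.6%) + (+19.0400%) = +5.4400%

+5.4%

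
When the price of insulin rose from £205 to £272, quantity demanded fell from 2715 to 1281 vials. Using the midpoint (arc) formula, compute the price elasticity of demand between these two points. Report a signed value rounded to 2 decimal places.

-2.55

%ΔQ = (1281 − 2715) / [(2715 + 1281)/2] = -1434/1998 = -0.717717…
%ΔP = (272 − 205) / [(205 + 272)/2] = 67/238.5 = 0.280922…
Arc Ed = %ΔQ / %ΔP = (-1434/1998) / (67/238.5) = -2.5548…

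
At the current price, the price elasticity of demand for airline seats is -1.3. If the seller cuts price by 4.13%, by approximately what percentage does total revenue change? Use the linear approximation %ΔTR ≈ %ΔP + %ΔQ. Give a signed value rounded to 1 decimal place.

%ΔQ ≈ Ed × %ΔP = (-1.3) × (-4.13%) = +5.3690%
%ΔTR ≈ %ΔP + %ΔQ = (-4.13%) + (+5.3690%) = +1.2390%

+1.2%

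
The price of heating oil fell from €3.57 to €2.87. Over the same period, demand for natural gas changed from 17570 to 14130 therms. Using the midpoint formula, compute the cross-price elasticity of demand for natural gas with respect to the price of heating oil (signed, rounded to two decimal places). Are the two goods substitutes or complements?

%ΔQ_{natural gas} = (14130 − 17570)/avg = -3440/15850 = -0.217034…
%ΔP_{heating oil} = (2.87 − 3.57)/avg = -0.7/3.22 = -0.217391…
E_cross = (-3440/15850) / (-0.7/3.22) = 0.9983…
E_cross > 0 ⇒ the goods are substitutes.

1.00; substitutes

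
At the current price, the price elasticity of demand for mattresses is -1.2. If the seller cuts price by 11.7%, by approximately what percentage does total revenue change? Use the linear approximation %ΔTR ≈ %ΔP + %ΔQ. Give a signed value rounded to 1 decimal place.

%ΔQ ≈ Ed × %ΔP = (-1.2) × (-11.7%) = +14.0400%
%ΔTR ≈ %ΔP + %ΔQ = (-11.7%) + (+14.0400%) = +2.3400%

+2.3%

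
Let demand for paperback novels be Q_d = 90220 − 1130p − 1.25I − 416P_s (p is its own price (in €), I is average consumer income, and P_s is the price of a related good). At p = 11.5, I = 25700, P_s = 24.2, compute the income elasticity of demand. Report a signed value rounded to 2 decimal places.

At the given values, Q_d = 90220 − 1130(11.5) − 1.25(25700) − 416(24.2) = 35032.8.
∂Q_d/∂I = -1.25.
E = (-1.25) × (25700/35032.8) = -0.9169…

-0.92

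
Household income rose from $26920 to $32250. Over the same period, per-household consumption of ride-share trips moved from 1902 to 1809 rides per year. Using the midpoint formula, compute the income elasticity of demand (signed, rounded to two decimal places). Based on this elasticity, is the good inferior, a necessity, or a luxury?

-0.28; inferior

%ΔQ = (1809 − 1902)/[( 1902 + 1809)/2] = -93/1855.5 = -0.050121…
%ΔIncome = (32250 − 26920)/[( 26920 + 32250)/2] = 5330/29585 = 0.180158…
E_income = (-93/1855.5) / (5330/29585) = -0.2782…
E_income < 0 ⇒ inferior good.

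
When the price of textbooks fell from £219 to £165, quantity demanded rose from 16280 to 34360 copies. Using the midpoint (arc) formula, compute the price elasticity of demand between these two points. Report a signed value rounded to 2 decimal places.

%ΔQ = (34360 − 16280) / [(16280 + 34360)/2] = 18080/25320 = 0.714060…
%ΔP = (165 − 219) / [(219 + 165)/2] = -54/192 = -0.28125
Arc Ed = %ΔQ / %ΔP = (18080/25320) / (-54/192) = -2.5388…

-2.54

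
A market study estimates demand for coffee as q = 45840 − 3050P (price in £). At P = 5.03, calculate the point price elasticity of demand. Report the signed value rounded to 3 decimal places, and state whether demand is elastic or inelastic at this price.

-0.503; inelastic

dq/dP = −3050. At P = 5.03, q = 45840 − 3050(5.03) = 30498.5.
Ed = (dq/dP)·(P/q) = −3050 × (5.03/30498.5) = -0.50302…
|Ed| = 0.503 < 1, so demand is inelastic.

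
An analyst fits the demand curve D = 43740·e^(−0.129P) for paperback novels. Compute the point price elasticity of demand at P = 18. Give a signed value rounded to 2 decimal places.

-2.32

dD/dP = −0.129·D = -553.397. At P = 18, D = 4289.9.
Ed = (dD/dP)·(P/D) = (-553.397) × (18/4289.9) = -2.322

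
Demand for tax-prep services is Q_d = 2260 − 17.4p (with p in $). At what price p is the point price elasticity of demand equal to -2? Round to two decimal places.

Ed = −17.4p/(2260 − 17.4p). Set this equal to -2:
17.4p = 2·(2260 − 17.4p) ⇒ 17.4p(1 + 2) = 2·2260
p = 2·2260 / (17.4·3) = 86.5900…

86.59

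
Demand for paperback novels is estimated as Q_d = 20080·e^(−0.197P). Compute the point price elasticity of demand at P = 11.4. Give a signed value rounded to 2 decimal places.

dQ_d/dP = −0.197·Q_d = -418.689. At P = 11.4, Q_d = 2125.32.
Ed = (dQ_d/dP)·(P/Q_d) = (-418.689) × (11.4/2125.32) = -2.2458

-2.25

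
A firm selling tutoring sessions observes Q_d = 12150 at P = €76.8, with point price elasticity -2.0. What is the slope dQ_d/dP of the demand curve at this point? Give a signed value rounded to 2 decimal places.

-316.41

Ed = (dQ_d/dP)·(P/Q_d) ⇒ dQ_d/dP = Ed·Q_d/P = (-2.0)·12150/76.8 = -316.4062…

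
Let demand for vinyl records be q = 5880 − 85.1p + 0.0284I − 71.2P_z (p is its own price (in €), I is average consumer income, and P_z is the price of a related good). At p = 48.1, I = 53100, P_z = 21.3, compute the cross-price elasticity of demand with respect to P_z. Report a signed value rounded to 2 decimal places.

-0.85

At the given values, q = 5880 − 85.1(48.1) + 0.0284(53100) − 71.2(21.3) = 1778.17.
∂q/∂P_z = -71.2.
E = (-71.2) × (21.3/1778.17) = -0.8528…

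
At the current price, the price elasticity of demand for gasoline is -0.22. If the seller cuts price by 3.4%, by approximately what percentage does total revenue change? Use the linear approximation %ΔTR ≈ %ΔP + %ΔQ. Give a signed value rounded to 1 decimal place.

%ΔQ ≈ Ed × %ΔP = (-0.22) × (-3.4%) = +0.7480%
%ΔTR ≈ %ΔP + %ΔQ = (-3.4%) + (+0.7480%) = -2.6520%

-2.7%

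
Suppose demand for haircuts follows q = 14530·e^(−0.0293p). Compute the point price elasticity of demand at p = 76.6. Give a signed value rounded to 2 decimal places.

dq/dp = −0.0293·q = -45.1244. At p = 76.6, q = 1540.08.
Ed = (dq/dp)·(p/q) = (-45.1244) × (76.6/1540.08) = -2.2443…

-2.24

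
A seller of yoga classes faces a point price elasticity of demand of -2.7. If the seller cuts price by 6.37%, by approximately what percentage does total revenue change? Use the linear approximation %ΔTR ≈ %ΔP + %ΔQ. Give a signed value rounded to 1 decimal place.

+10.8%

%ΔQ ≈ Ed × %ΔP = (-2.7) × (-6.37%) = +17.1990%
%ΔTR ≈ %ΔP + %ΔQ = (-6.37%) + (+17.1990%) = +10.8290%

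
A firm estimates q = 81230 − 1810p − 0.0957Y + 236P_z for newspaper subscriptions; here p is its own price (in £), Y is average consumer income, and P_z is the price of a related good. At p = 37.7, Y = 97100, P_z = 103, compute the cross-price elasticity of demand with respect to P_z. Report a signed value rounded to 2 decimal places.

At the given values, q = 81230 − 1810(37.7) − 0.0957(97100) + 236(103) = 28008.53.
∂q/∂P_z = 236.
E = (236) × (103/28008.53) = 0.8678…

0.87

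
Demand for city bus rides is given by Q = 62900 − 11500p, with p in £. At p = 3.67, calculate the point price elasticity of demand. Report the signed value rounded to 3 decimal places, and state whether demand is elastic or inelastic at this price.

dQ/dp = −11500. At p = 3.67, Q = 62900 − 11500(3.67) = 20695.
Ed = (dQ/dp)·(p/Q) = −11500 × (3.67/20695) = -2.03938…
|Ed| = 2.039 > 1, so demand is elastic.

-2.039; elastic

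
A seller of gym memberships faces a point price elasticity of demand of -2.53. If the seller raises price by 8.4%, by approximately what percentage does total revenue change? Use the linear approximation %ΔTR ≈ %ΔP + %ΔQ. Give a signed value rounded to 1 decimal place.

-12.9%

%ΔQ ≈ Ed × %ΔP = (-2.53) × (+8.4%) = -21.2520%
%ΔTR ≈ %ΔP + %ΔQ = (+8.4%) + (-21.2520%) = -12.8520%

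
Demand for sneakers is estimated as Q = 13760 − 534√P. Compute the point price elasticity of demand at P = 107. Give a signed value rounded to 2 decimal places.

-0.34

dQ/dP = −534/(2√P) = -25.8119. At P = 107, Q = 8236.26.
Ed = (dQ/dP)·(P/Q) = (-25.8119) × (107/8236.26) = -0.3353…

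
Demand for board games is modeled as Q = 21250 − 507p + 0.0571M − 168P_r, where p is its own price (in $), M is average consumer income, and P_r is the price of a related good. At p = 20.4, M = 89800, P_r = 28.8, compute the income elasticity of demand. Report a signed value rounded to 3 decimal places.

0.458

At the given values, Q = 21250 − 507(20.4) + 0.0571(89800) − 168(28.8) = 11196.38.
∂Q/∂M = 0.0571.
E = (0.0571) × (89800/11196.38) = 0.45796…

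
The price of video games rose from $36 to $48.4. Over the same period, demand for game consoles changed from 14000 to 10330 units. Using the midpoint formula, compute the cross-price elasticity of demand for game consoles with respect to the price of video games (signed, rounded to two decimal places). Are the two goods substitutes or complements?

%ΔQ_{game consoles} = (10330 − 14000)/avg = -3670/12165 = -0.301685…
%ΔP_{video games} = (48.4 − 36)/avg = 12.4/42.2 = 0.293838…
E_cross = (-3670/12165) / (12.4/42.2) = -1.0267…
E_cross < 0 ⇒ the goods are complements.

-1.03; complements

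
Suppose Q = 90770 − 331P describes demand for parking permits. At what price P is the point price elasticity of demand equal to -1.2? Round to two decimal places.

Ed = −331P/(90770 − 331P). Set this equal to -1.2:
331P = 1.2·(90770 − 331P) ⇒ 331P(1 + 1.2) = 1.2·90770
P = 1.2·90770 / (331·2.2) = 149.5797…

149.58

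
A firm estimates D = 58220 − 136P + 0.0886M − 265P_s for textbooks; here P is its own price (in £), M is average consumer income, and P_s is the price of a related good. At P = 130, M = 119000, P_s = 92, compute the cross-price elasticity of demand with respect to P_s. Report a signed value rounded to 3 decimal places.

-0.913

At the given values, D = 58220 − 136(130) + 0.0886(119000) − 265(92) = 26703.4.
∂D/∂P_s = -265.
E = (-265) × (92/26703.4) = -0.91299…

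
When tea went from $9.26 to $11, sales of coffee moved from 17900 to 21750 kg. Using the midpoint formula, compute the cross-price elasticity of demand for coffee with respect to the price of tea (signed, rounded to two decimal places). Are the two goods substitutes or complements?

1.13; substitutes

%ΔQ_{coffee} = (21750 − 17900)/avg = 3850/19825 = 0.194199…
%ΔP_{tea} = (11 − 9.26)/avg = 1.74/10.13 = 0.171767…
E_cross = (3850/19825) / (1.74/10.13) = 1.1305…
E_cross > 0 ⇒ the goods are substitutes.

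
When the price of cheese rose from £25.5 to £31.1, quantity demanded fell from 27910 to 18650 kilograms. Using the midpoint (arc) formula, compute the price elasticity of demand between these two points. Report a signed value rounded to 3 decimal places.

%ΔQ = (18650 − 27910) / [(27910 + 18650)/2] = -9260/23280 = -0.397766…
%ΔP = (31.1 − 25.5) / [(25.5 + 31.1)/2] = 5.6/28.3 = 0.197879…
Arc Ed = %ΔQ / %ΔP = (-9260/23280) / (5.6/28.3) = -2.01014…

-2.010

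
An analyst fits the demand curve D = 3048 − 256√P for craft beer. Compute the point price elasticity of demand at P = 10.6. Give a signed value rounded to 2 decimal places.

-0.19

dD/dP = −256/(2√P) = -39.3149. At P = 10.6, D = 2214.52.
Ed = (dD/dP)·(P/D) = (-39.3149) × (10.6/2214.52) = -0.1881…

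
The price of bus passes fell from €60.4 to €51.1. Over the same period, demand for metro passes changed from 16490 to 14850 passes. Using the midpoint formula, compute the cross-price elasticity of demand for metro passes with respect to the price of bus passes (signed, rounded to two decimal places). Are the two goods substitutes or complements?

0.63; substitutes

%ΔQ_{metro passes} = (14850 − 16490)/avg = -1640/15670 = -0.104658…
%ΔP_{bus passes} = (51.1 − 60.4)/avg = -9.3/55.75 = -0.166816…
E_cross = (-1640/15670) / (-9.3/55.75) = 0.6273…
E_cross > 0 ⇒ the goods are substitutes.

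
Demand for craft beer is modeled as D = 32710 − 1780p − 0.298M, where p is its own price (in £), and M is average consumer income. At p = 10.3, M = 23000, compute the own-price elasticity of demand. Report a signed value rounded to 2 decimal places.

At the given values, D = 32710 − 1780(10.3) − 0.298(23000) = 7522.
∂D/∂p = −1780.
E = (-1780) × (10.3/7522) = -2.4373…

-2.44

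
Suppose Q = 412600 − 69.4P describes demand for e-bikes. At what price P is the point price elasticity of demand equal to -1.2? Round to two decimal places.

Ed = −69.4P/(412600 − 69.4P). Set this equal to -1.2:
69.4P = 1.2·(412600 − 69.4P) ⇒ 69.4P(1 + 1.2) = 1.2·412600
P = 1.2·412600 / (69.4·2.2) = 3242.8608…

3242.86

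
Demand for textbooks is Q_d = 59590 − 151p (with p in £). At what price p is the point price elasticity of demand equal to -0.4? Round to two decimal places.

112.75

Ed = −151p/(59590 − 151p). Set this equal to -0.4:
151p = 0.4·(59590 − 151p) ⇒ 151p(1 + 0.4) = 0.4·59590
p = 0.4·59590 / (151·1.4) = 112.7530…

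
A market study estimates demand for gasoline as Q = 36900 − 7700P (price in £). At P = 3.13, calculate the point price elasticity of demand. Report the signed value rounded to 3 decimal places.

-1.883

dQ/dP = −7700. At P = 3.13, Q = 36900 − 7700(3.13) = 12799.
Ed = (dQ/dP)·(P/Q) = −7700 × (3.13/12799) = -1.88303…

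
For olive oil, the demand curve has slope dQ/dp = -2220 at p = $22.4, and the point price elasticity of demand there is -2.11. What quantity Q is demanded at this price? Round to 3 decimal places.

Ed = (dQ/dp)·(p/Q) ⇒ Q = (dQ/dp)·p/Ed = (-2220)·22.4/(-2.11) = 23567.77251…

23567.773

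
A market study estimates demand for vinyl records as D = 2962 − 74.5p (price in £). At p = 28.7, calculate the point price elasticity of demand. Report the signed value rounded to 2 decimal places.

dD/dp = −74.5. At p = 28.7, D = 2962 − 74.5(28.7) = 823.85.
Ed = (dD/dp)·(p/D) = −74.5 × (28.7/823.85) = -2.5953…

-2.60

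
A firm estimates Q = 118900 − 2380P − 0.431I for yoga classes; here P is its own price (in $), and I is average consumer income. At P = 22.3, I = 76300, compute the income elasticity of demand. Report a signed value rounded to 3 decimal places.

At the given values, Q = 118900 − 2380(22.3) − 0.431(76300) = 32940.7.
∂Q/∂I = -0.431.
E = (-0.431) × (76300/32940.7) = -0.99831…

-0.998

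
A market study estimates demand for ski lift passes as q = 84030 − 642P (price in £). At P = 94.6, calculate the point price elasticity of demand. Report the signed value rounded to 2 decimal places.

dq/dP = −642. At P = 94.6, q = 84030 − 642(94.6) = 23296.8.
Ed = (dq/dP)·(P/q) = −642 × (94.6/23296.8) = -2.6069…

-2.61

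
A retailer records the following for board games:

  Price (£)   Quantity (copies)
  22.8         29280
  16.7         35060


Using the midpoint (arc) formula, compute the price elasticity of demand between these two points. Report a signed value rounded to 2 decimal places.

%ΔQ = (35060 − 29280) / [(29280 + 35060)/2] = 5780/32170 = 0.179670…
%ΔP = (16.7 − 22.8) / [(22.8 + 16.7)/2] = -6.1/19.75 = -0.308860…
Arc Ed = %ΔQ / %ΔP = (5780/32170) / (-6.1/19.75) = -0.5817…

-0.58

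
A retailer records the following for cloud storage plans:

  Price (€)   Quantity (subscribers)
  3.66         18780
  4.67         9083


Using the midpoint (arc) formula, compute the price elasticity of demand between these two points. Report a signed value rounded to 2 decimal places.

-2.87

%ΔQ = (9083 − 18780) / [(18780 + 9083)/2] = -9697/13931.5 = -0.696048…
%ΔP = (4.67 − 3.66) / [(3.66 + 4.67)/2] = 1.01/4.165 = 0.242496…
Arc Ed = %ΔQ / %ΔP = (-9697/13931.5) / (1.01/4.165) = -2.8703…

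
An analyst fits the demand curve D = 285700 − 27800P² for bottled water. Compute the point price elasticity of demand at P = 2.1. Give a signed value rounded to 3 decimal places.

-1.503

dD/dP = −2·27800·P = -116760. At P = 2.1, D = 163102.
Ed = (dD/dP)·(P/D) = (-116760) × (2.1/163102) = -1.50332…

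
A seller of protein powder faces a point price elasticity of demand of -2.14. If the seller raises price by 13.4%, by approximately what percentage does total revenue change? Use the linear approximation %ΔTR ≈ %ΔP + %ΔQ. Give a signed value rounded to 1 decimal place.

%ΔQ ≈ Ed × %ΔP = (-2.14) × (+13.4%) = -28.6760%
%ΔTR ≈ %ΔP + %ΔQ = (+13.4%) + (-28.6760%) = -15.2760%

-15.3%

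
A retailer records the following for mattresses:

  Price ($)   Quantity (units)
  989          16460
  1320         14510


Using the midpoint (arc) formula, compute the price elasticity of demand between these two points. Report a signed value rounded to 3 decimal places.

-0.439

%ΔQ = (14510 − 16460) / [(16460 + 14510)/2] = -1950/15485 = -0.125928…
%ΔP = (1320 − 989) / [(989 + 1320)/2] = 331/1154.5 = 0.286704…
Arc Ed = %ΔQ / %ΔP = (-1950/15485) / (331/1154.5) = -0.43922…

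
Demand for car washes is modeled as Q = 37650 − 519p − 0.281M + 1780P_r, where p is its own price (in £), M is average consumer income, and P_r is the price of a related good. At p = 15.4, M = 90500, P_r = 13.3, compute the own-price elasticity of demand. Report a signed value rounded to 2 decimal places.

-0.29

At the given values, Q = 37650 − 519(15.4) − 0.281(90500) + 1780(13.3) = 27900.9.
∂Q/∂p = −519.
E = (-519) × (15.4/27900.9) = -0.2864…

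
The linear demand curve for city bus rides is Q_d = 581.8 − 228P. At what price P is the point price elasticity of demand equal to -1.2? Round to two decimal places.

1.39

Ed = −228P/(581.8 − 228P). Set this equal to -1.2:
228P = 1.2·(581.8 − 228P) ⇒ 228P(1 + 1.2) = 1.2·581.8
P = 1.2·581.8 / (228·2.2) = 1.3918…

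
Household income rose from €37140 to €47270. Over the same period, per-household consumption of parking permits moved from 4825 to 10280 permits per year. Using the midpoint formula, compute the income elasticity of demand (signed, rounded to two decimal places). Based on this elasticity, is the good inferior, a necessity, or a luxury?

3.01; luxury

%ΔQ = (10280 − 4825)/[( 4825 + 10280)/2] = 5455/7552.5 = 0.722277…
%ΔIncome = (47270 − 37140)/[( 37140 + 47270)/2] = 10130/42205 = 0.240018…
E_income = (5455/7552.5) / (10130/42205) = 3.0092…
E_income > 1 ⇒ normal good, luxury.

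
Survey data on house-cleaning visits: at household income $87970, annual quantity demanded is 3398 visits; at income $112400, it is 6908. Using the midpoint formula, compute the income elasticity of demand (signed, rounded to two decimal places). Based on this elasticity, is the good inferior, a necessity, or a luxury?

%ΔQ = (6908 − 3398)/[( 3398 + 6908)/2] = 3510/5153 = 0.681156…
%ΔIncome = (112400 − 87970)/[( 87970 + 112400)/2] = 24430/100185 = 0.243848…
E_income = (3510/5153) / (24430/100185) = 2.7933…
E_income > 1 ⇒ normal good, luxury.

2.79; luxury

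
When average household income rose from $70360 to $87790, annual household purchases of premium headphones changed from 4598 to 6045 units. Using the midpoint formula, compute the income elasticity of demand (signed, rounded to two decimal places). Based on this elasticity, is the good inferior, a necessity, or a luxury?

%ΔQ = (6045 − 4598)/[( 4598 + 6045)/2] = 1447/5321.5 = 0.271915…
%ΔIncome = (87790 − 70360)/[( 70360 + 87790)/2] = 17430/79075 = 0.220423…
E_income = (1447/5321.5) / (17430/79075) = 1.2336…
E_income > 1 ⇒ normal good, luxury.

1.23; luxury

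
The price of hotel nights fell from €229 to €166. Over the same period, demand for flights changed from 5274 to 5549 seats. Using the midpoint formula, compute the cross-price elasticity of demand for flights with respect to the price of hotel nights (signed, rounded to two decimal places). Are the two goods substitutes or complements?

%ΔQ_{flights} = (5549 − 5274)/avg = 275/5411.5 = 0.050817…
%ΔP_{hotel nights} = (166 − 229)/avg = -63/197.5 = -0.318987…
E_cross = (275/5411.5) / (-63/197.5) = -0.1593…
E_cross < 0 ⇒ the goods are complements.

-0.16; complements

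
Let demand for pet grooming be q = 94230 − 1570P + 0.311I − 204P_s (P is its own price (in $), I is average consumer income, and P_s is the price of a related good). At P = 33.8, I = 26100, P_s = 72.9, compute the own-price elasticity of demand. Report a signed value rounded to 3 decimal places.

At the given values, q = 94230 − 1570(33.8) + 0.311(26100) − 204(72.9) = 34409.5.
∂q/∂P = −1570.
E = (-1570) × (33.8/34409.5) = -1.54219…

-1.542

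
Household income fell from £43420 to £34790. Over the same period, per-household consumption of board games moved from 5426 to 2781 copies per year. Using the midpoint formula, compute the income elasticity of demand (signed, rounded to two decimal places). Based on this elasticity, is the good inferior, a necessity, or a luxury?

2.92; luxury

%ΔQ = (2781 − 5426)/[( 5426 + 2781)/2] = -2645/4103.5 = -0.644571…
%ΔIncome = (34790 − 43420)/[( 43420 + 34790)/2] = -8630/39105 = -0.220687…
E_income = (-2645/4103.5) / (-8630/39105) = 2.9207…
E_income > 1 ⇒ normal good, luxury.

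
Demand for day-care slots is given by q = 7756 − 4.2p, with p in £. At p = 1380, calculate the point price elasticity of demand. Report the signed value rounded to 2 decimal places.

dq/dp = −4.2. At p = 1380, q = 7756 − 4.2(1380) = 1960.
Ed = (dq/dp)·(p/q) = −4.2 × (1380/1960) = -2.9571…

-2.96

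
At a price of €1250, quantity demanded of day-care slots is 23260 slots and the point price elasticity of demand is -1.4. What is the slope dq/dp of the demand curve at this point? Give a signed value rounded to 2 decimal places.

-26.05

Ed = (dq/dp)·(p/q) ⇒ dq/dp = Ed·q/p = (-1.4)·23260/1250 = -26.0512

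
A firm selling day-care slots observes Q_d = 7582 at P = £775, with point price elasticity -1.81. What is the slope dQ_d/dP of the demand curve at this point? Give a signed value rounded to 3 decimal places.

-17.708

Ed = (dQ_d/dP)·(P/Q_d) ⇒ dQ_d/dP = Ed·Q_d/P = (-1.81)·7582/775 = -17.70763…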